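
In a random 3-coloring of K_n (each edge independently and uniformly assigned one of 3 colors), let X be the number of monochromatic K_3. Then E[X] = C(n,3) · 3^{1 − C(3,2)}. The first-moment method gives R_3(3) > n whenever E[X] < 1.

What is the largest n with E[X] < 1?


We need C(n, 3) · 3^{1 − 3} < 1, i.e. C(n, 3) < 3^{3 − 1} = 9.
Check values of n near the boundary:
  n = 3: C(3, 3) = 1; 1 < 9? YES
  n = 4: C(4, 3) = 4; 4 < 9? YES
  n = 5: C(5, 3) = 10; 10 < 9? NO
  n = 6: C(6, 3) = 20; 20 < 9? NO
  n = 7: C(7, 3) = 35; 35 < 9? NO
The largest n with C(n, 3) < 9 is n = 4 (where E[X] = 4/9 ≈ 0.444444). Hence R_3(3) > 4, i.e. R_3(3) ≥ 5.

Largest n = 4; hence R_3(3) > 4.


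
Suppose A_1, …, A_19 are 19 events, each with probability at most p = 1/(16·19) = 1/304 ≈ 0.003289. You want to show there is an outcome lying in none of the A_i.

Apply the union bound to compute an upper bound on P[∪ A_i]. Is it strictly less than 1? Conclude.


Union bound: P[∪_{i=1}^{19} A_i] ≤ Σ_i P[A_i] ≤ 19·p = 19·(1/304) = 1/16.
Numerically: 1/16 ≈ 0.062500.
Is 1/16 < 1? YES.
Since P[∪ A_i] ≤ 1/16 < 1, the complement has P[∩ A_i^c] ≥ 1 − 1/16 = 15/16 > 0, so some outcome avoids every A_i.

19·p = 1/16 ≈ 0.062500; existence CERTIFIED by the union bound.


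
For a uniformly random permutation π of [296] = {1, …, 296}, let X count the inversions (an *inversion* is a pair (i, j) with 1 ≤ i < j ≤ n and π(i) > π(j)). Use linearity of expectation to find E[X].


Write X = Σ X_I over the C(296, 2) = 43660 pairs i < j, with X_I the indicator of one inversion.
There are 43660 indicators.
For each fixed pair i < j, the values π(i) and π(j) are two distinct elements of {1, …, 296} in uniformly random order; by symmetry P[π(i) > π(j)] = 1/2.
By linearity: E[X] = 43660 · (1/2) = C(296, 2) · (1/2) = 43660/2 = 21830 ≈ 21830.0000.

E[X] = 21830 = 21830.0000.


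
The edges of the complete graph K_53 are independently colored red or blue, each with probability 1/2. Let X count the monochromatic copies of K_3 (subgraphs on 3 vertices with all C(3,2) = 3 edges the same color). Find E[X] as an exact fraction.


Let X = Σ_S X_S over the C(53, 3) = 23426 subsets S of size 3, where X_S = 1 if the K_3 on S is monochromatic.
For a fixed S, the K_3 on S has C(3, 2) = 3 edges. P[all 3 edges red] = (1/2)^3, and likewise for blue, so P[monochromatic] = 2·(1/2)^3 = 2^{1 − 3} = 1/4.
By linearity: E[X] = C(53, 3) · 2^{1 − 3} = 23426 · 1/4 = 11713/2.
Numerically: E[X] ≈ 5856.500.

E[X] = C(53,3)·2^(1−C(3,2)) = 11713/2 ≈ 5856.500.


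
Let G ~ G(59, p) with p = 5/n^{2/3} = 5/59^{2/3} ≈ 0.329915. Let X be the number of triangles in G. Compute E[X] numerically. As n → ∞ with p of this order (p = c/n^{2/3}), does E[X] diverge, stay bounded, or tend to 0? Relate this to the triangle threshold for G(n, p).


Number of potential triangles: C(59, 3) = 32509.
Each occurs with probability p³ ≈ (0.329915)³ ≈ 3.59092215e-02.
By linearity: E[X] = C(59, 3)·p³ ≈ 32509 · 3.59092215e-02 ≈ 1167.372881.
Since α = 2/3 < 1, p = c/n^{2/3} ≫ 1/n is above the triangle threshold p ~ 1/n. Asymptotically E[X] ~ (c³/6)·n^{3(1−α)} = (5³/6)·n^{1} → ∞; triangles are abundant w.h.p.

E[X] ≈ 1167.372881; in regime p = Θ(1/n^{2/3}) E[X] diverges (above the triangle threshold p ~ 1/n).


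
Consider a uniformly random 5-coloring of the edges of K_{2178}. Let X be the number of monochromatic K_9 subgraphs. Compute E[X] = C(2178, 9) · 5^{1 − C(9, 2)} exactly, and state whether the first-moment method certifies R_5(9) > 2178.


E[X] = C(2178, 9) · 5^{1 − 36} = 2989303896287203303608800 · 5^{−35} = 2989303896287203303608800/2910383045673370361328125.
As a reduced fraction: E[X] = 119572155851488132144352/116415321826934814453125 ≈ 1.0271170.
Is E[X] < 1? NO.
Since E[X] ≥ 1, the first-moment bound is inconclusive at n = 2178; it does NOT by itself certify R_5(9) > 2178.

E[X] = 119572155851488132144352/116415321826934814453125 ≈ 1.0271170; E[X] ≥ 1; first-moment method inconclusive here.


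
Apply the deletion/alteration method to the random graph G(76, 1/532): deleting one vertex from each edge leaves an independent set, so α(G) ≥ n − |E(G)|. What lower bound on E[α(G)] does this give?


E[|E(G)|] = C(76, 2)·p = 2850 · (1/532) = 75/14.
E[α(G)] ≥ n − E[|E(G)|] = 76 − 75/14 = 989/14.
Numerically: ≈ 70.643.
(This is only a lower bound; the true E[α(G)] may be larger.)

E[α(G)] ≥ 989/14 ≈ 70.643.


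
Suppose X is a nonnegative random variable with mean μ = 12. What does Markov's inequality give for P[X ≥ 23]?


μ = E[X] = 12, a = 23.
Markov: P[X ≥ 23] ≤ μ/a = (12)/23 = 12/23.
Numerically: ≈ 0.52174.
(Since a = 23 > μ = 12.00000, the bound 12/23 is < 1 and informative.)

P[X ≥ 23] ≤ 12/23 ≈ 0.52174.


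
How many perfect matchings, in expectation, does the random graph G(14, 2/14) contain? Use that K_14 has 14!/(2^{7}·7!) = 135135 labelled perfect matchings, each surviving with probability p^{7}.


K_14 has 14!/(2^{7}·7!) = 135135 labelled perfect matchings.
For each such perfect matching H, let X_H = 1 if all 7 edges of H are present in G. Then P[X_H = 1] = p^{7} = (1/7)^{7} = 1/823543.
By linearity of expectation: E[X] = Σ_H E[X_H] = 135135 · p^{7} = 135135 · 1/823543 = 19305/117649.
Numerically: E[X] ≈ 0.16409.

E[X] = 135135 · (1/7)^{7} = 19305/117649 ≈ 0.16409.


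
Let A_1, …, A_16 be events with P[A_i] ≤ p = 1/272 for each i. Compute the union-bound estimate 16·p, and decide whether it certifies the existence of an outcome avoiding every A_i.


Union bound: P[∪_{i=1}^{16} A_i] ≤ Σ_i P[A_i] ≤ 16·p = 16·(1/272) = 1/17.
Numerically: 1/17 ≈ 0.0588235.
Is 1/17 < 1? YES.
Since P[∪ A_i] ≤ 1/17 < 1, the complement has P[∩ A_i^c] ≥ 1 − 1/17 = 16/17 > 0, so some outcome avoids every A_i.

16·p = 1/17 ≈ 0.0588235; existence CERTIFIED by the union bound.


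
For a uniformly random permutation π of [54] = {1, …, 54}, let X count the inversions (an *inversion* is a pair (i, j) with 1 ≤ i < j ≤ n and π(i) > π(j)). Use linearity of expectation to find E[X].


Write X = Σ X_I over the C(54, 2) = 1431 pairs i < j, with X_I the indicator of one inversion.
There are 1431 indicators.
For each fixed pair i < j, the values π(i) and π(j) are two distinct elements of {1, …, 54} in uniformly random order; by symmetry P[π(i) > π(j)] = 1/2.
By linearity: E[X] = 1431 · (1/2) = C(54, 2) · (1/2) = 1431/2 = 1431/2 ≈ 715.5000.

E[X] = 1431/2 = 715.5000.


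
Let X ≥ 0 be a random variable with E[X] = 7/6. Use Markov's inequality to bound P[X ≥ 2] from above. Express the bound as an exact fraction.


μ = E[X] = 7/6, a = 2.
Markov: P[X ≥ 2] ≤ μ/a = (7/6)/2 = 7/12.
Numerically: ≈ 0.583.
(Since a = 2 > μ = 1.167, the bound 7/12 is < 1 and informative.)

P[X ≥ 2] ≤ 7/12 ≈ 0.583.


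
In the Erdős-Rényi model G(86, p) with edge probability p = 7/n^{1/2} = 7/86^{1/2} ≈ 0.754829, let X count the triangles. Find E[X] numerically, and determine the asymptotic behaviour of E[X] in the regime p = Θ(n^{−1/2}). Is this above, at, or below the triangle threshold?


Number of potential triangles: C(86, 3) = 102340.
Each occurs with probability p³ ≈ (0.754829)³ ≈ 4.30077223e-01.
By linearity: E[X] = C(86, 3)·p³ ≈ 102340 · 4.30077223e-01 ≈ 44014.103038.
Since α = 1/2 < 1, p = c/n^{1/2} ≫ 1/n is above the triangle threshold p ~ 1/n. Asymptotically E[X] ~ (c³/6)·n^{3(1−α)} = (7³/6)·n^{1.5} → ∞; triangles are abundant w.h.p.

E[X] ≈ 44014.103038; in regime p = Θ(1/n^{1/2}) E[X] diverges (above the triangle threshold p ~ 1/n).


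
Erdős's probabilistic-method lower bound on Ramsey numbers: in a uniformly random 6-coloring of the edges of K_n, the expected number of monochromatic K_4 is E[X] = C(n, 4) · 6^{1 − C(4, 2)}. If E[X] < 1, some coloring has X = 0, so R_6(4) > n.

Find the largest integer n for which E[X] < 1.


We need C(n, 4) · 6^{1 − 6} < 1, i.e. C(n, 4) < 6^{6 − 1} = 7776.
Check values of n near the boundary:
  n = 20: C(20, 4) = 4845; 4845 < 7776? YES
  n = 21: C(21, 4) = 5985; 5985 < 7776? YES
  n = 22: C(22, 4) = 7315; 7315 < 7776? YES
  n = 23: C(23, 4) = 8855; 8855 < 7776? NO
  n = 24: C(24, 4) = 10626; 10626 < 7776? NO
  n = 25: C(25, 4) = 12650; 12650 < 7776? NO
The largest n with C(n, 4) < 7776 is n = 22 (where E[X] = 7315/7776 ≈ 0.94072). Hence R_6(4) > 22, i.e. R_6(4) ≥ 23.

Largest n = 22; hence R_6(4) > 22.


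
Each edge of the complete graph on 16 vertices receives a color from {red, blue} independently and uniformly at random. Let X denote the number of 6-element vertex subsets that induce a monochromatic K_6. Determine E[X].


Let X = Σ_S X_S over the C(16, 6) = 8008 subsets S of size 6, where X_S = 1 if the K_6 on S is monochromatic.
For a fixed S, the K_6 on S has C(6, 2) = 15 edges. P[all 15 edges red] = (1/2)^15, and likewise for blue, so P[monochromatic] = 2·(1/2)^15 = 2^{1 − 15} = 1/16384.
By linearity of expectation: E[X] = C(16, 6) · 2^{1 − 15} = 8008 · 1/16384 = 1001/2048.
Numerically: E[X] ≈ 0.4888.

E[X] = C(16,6)·2^(1−C(6,2)) = 1001/2048 ≈ 0.4888.


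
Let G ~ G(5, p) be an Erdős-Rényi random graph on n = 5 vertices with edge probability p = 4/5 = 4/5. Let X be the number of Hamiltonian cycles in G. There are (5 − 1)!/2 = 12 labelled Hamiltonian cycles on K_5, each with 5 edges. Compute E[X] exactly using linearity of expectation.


K_5 has (5 − 1)!/2 = 12 labelled Hamiltonian cycles.
For each such Hamiltonian cycle H, let X_H = 1 if all 5 edges of H are present in G. Then P[X_H = 1] = p^{5} = (4/5)^{5} = 1024/3125.
Summing the indicators: E[X] = Σ_H E[X_H] = 12 · p^{5} = 12 · 1024/3125 = 12288/3125.
Numerically: E[X] ≈ 3.932.

E[X] = 12 · (4/5)^{5} = 12288/3125 ≈ 3.932.


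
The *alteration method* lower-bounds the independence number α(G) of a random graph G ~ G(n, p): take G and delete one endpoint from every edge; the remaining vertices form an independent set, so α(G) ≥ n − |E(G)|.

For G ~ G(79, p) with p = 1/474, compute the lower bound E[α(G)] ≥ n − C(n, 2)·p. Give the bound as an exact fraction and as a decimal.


E[|E(G)|] = C(79, 2)·p = 3081 · (1/474) = 13/2.
E[α(G)] ≥ n − E[|E(G)|] = 79 − 13/2 = 145/2.
Numerically: ≈ 72.5000.
(This is only a lower bound; the true E[α(G)] may be larger.)

E[α(G)] ≥ 145/2 ≈ 72.5000.


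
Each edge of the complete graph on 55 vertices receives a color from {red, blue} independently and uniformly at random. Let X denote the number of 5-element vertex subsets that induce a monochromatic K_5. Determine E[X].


Let X = Σ_S X_S over the C(55, 5) = 3478761 subsets S of size 5, where X_S = 1 if the K_5 on S is monochromatic.
For a fixed S, the K_5 on S has C(5, 2) = 10 edges. P[all 10 edges red] = (1/2)^10, and likewise for blue, so P[monochromatic] = 2·(1/2)^10 = 2^{1 − 10} = 1/512.
Summing: E[X] = C(55, 5) · 2^{1 − 10} = 3478761 · 1/512 = 3478761/512.
Numerically: E[X] ≈ 6794.455.

E[X] = C(55,5)·2^(1−C(5,2)) = 3478761/512 ≈ 6794.455.


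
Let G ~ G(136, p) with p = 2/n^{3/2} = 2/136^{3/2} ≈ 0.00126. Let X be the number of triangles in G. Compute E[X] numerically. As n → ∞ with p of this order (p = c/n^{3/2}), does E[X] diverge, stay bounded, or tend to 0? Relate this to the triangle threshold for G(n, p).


Number of potential triangles: C(136, 3) = 410040.
Each occurs with probability p³ ≈ (0.00126)³ ≈ 2.00523e-09.
By linearity: E[X] = C(136, 3)·p³ ≈ 410040 · 2.00523e-09 ≈ 0.001.
Since α = 3/2 > 1, p = c/n^{3/2} = o(1/n) is below the triangle threshold p ~ 1/n. Asymptotically E[X] ~ (c³/6)·n^{3(1−α)} = (2³/6)·n^{-1.5} → 0, so by Markov's inequality G has no triangles w.h.p.

E[X] ≈ 0.001; in regime p = Θ(1/n^{3/2}) E[X] tends to 0 (below the triangle threshold p ~ 1/n).


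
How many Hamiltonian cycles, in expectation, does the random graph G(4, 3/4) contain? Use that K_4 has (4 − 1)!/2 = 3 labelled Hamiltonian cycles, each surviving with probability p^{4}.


K_4 has (4 − 1)!/2 = 3 labelled Hamiltonian cycles.
For each such Hamiltonian cycle H, let X_H = 1 if all 4 edges of H are present in G. Then P[X_H = 1] = p^{4} = (3/4)^{4} = 81/256.
Summing the indicators: E[X] = Σ_H E[X_H] = 3 · p^{4} = 3 · 81/256 = 243/256.
Numerically: E[X] ≈ 0.949.

E[X] = 3 · (3/4)^{4} = 243/256 ≈ 0.949.


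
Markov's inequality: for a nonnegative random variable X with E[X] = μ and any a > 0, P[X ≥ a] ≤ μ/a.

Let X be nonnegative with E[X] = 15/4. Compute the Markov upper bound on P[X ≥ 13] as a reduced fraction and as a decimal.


μ = E[X] = 15/4, a = 13.
Markov: P[X ≥ 13] ≤ μ/a = (15/4)/13 = 15/52.
Numerically: ≈ 0.2885.
(Since a = 13 > μ = 3.7500, the bound 15/52 is < 1 and informative.)

P[X ≥ 13] ≤ 15/52 ≈ 0.2885.


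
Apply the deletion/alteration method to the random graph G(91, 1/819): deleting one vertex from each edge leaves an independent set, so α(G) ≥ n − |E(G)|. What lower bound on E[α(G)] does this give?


E[|E(G)|] = C(91, 2)·p = 4095 · (1/819) = 5.
E[α(G)] ≥ n − E[|E(G)|] = 91 − 5 = 86.
Numerically: ≈ 86.000.
(This is only a lower bound; the true E[α(G)] may be larger.)

E[α(G)] ≥ 86 ≈ 86.000.


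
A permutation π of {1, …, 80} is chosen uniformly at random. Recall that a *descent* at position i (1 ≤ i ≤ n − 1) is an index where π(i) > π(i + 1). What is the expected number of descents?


Write X = Σ X_I over i = 1, …, 79, with X_I the indicator of one descent.
There are 79 indicators.
For each fixed i, the pair (π(i), π(i+1)) is a uniformly random ordered pair of distinct values from {1, …, 80}; by symmetry P[π(i) > π(i+1)] = 1/2.
By linearity: E[X] = 79 · (1/2) = (80 − 1) · (1/2) = 79/2 ≈ 39.50000.

E[X] = 79/2 = 39.50000.


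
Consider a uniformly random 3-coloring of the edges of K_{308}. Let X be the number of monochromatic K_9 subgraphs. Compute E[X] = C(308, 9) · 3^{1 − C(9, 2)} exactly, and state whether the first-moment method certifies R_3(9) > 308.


E[X] = C(308, 9) · 3^{1 − 36} = 61088326838816200 · 3^{−35} = 61088326838816200/50031545098999707.
As a reduced fraction: E[X] = 61088326838816200/50031545098999707 ≈ 1.221.
Is E[X] < 1? NO.
Since E[X] ≥ 1, the first-moment bound is inconclusive at n = 308; it does NOT by itself certify R_3(9) > 308.

E[X] = 61088326838816200/50031545098999707 ≈ 1.221; E[X] ≥ 1; first-moment method inconclusive here.


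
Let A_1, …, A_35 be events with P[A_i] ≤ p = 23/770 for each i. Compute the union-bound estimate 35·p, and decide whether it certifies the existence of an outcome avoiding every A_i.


Union bound: P[∪_{i=1}^{35} A_i] ≤ Σ_i P[A_i] ≤ 35·p = 35·(23/770) = 23/22.
Numerically: 23/22 ≈ 1.045455.
Is 23/22 < 1? NO.
Since the bound 23/22 is ≥ 1, the union bound is uninformative here; it does NOT by itself certify existence.

35·p = 23/22 ≈ 1.045455; existence NOT certified by the union bound.


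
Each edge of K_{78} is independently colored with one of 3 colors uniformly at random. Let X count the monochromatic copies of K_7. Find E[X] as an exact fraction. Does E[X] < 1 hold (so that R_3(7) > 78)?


E[X] = C(78, 7) · 3^{1 − 21} = 2641902120 · 3^{−20} = 2641902120/3486784401.
As a reduced fraction: E[X] = 293544680/387420489 ≈ 0.75769.
Is E[X] < 1? YES.
Since E[X] < 1, there exists a 3-coloring of K_{78} with no monochromatic K_7; hence R_3(7) > 78.

E[X] = 293544680/387420489 ≈ 0.75769; E[X] < 1, so R_3(7) > 78.


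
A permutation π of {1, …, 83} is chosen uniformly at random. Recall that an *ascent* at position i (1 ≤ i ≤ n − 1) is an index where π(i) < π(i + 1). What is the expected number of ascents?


Write X = Σ X_I over i = 1, …, 82, with X_I the indicator of one ascent.
There are 82 indicators.
For each fixed i, the pair (π(i), π(i+1)) is a uniformly random ordered pair of distinct values from {1, …, 83}; by symmetry P[π(i) < π(i+1)] = 1/2.
By linearity: E[X] = 82 · (1/2) = (83 − 1) · (1/2) = 41 ≈ 41.000.

E[X] = 41 = 41.000.


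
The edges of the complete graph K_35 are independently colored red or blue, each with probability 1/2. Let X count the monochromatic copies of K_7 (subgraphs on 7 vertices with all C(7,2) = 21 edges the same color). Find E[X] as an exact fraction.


Let X = Σ_S X_S over the C(35, 7) = 6724520 subsets S of size 7, where X_S = 1 if the K_7 on S is monochromatic.
For a fixed S, the K_7 on S has C(7, 2) = 21 edges. P[all 21 edges red] = (1/2)^21, and likewise for blue, so P[monochromatic] = 2·(1/2)^21 = 2^{1 − 21} = 1/1048576.
Summing: E[X] = C(35, 7) · 2^{1 − 21} = 6724520 · 1/1048576 = 840565/131072.
Numerically: E[X] ≈ 6.413.

E[X] = C(35,7)·2^(1−C(7,2)) = 840565/131072 ≈ 6.413.


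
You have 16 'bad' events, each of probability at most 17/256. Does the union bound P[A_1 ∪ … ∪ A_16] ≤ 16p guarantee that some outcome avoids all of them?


Union bound: P[∪_{i=1}^{16} A_i] ≤ Σ_i P[A_i] ≤ 16·p = 16·(17/256) = 17/16.
Numerically: 17/16 ≈ 1.062500.
Is 17/16 < 1? NO.
Since the bound 17/16 is ≥ 1, the union bound is uninformative here; it does NOT by itself certify existence.

16·p = 17/16 ≈ 1.062500; existence NOT certified by the union bound.


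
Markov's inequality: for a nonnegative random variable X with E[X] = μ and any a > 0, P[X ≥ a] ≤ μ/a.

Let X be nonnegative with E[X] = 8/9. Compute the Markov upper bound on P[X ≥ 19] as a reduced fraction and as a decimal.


μ = E[X] = 8/9, a = 19.
Markov: P[X ≥ 19] ≤ μ/a = (8/9)/19 = 8/171.
Numerically: ≈ 0.0468.
(Since a = 19 > μ = 0.8889, the bound 8/171 is < 1 and informative.)

P[X ≥ 19] ≤ 8/171 ≈ 0.0468.


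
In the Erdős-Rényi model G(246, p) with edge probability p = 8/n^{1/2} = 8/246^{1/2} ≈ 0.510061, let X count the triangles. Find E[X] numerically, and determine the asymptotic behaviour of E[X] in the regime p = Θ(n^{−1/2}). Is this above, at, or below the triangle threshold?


Number of potential triangles: C(246, 3) = 2450980.
Each occurs with probability p³ ≈ (0.510061)³ ≈ 1.32698893e-01.
By linearity: E[X] = C(246, 3)·p³ ≈ 2450980 · 1.32698893e-01 ≈ 325242.333072.
Since α = 1/2 < 1, p = c/n^{1/2} ≫ 1/n is above the triangle threshold p ~ 1/n. Asymptotically E[X] ~ (c³/6)·n^{3(1−α)} = (8³/6)·n^{1.5} → ∞; triangles are abundant w.h.p.

E[X] ≈ 325242.333072; in regime p = Θ(1/n^{1/2}) E[X] diverges (above the triangle threshold p ~ 1/n).


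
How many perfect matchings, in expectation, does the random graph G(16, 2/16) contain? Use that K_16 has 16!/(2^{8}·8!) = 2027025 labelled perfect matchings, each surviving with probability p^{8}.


K_16 has 16!/(2^{8}·8!) = 2027025 labelled perfect matchings.
For each such perfect matching H, let X_H = 1 if all 8 edges of H are present in G. Then P[X_H = 1] = p^{8} = (1/8)^{8} = 1/16777216.
By linearity of expectation: E[X] = Σ_H E[X_H] = 2027025 · p^{8} = 2027025 · 1/16777216 = 2027025/16777216.
Numerically: E[X] ≈ 0.121.

E[X] = 2027025 · (1/8)^{8} = 2027025/16777216 ≈ 0.121.


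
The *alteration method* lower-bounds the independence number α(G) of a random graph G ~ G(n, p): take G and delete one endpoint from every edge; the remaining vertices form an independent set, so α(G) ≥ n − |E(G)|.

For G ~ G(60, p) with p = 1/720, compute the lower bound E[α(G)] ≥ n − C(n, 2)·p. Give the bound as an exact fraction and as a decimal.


E[|E(G)|] = C(60, 2)·p = 1770 · (1/720) = 59/24.
E[α(G)] ≥ n − E[|E(G)|] = 60 − 59/24 = 1381/24.
Numerically: ≈ 57.5417.
(This is only a lower bound; the true E[α(G)] may be larger.)

E[α(G)] ≥ 1381/24 ≈ 57.5417.


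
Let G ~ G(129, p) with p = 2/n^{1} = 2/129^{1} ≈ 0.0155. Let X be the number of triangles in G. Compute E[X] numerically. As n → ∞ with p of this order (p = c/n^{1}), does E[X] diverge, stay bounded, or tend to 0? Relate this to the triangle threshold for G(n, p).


Number of potential triangles: C(129, 3) = 349504.
Each occurs with probability p³ ≈ (0.0155)³ ≈ 3.726669e-06.
By linearity: E[X] = C(129, 3)·p³ ≈ 349504 · 3.726669e-06 ≈ 1.3025.
Here α = 1, so p = 2/n is exactly at the triangle threshold p ~ 1/n. Asymptotically E[X] → c³/6 = 2³/6 = 4/3 ≈ 1.3333, a bounded constant. In this regime the triangle count is asymptotically Poisson(c³/6).

E[X] ≈ 1.3025; in regime p = Θ(1/n^{1}) E[X] stays bounded (at the triangle threshold p ~ 1/n).


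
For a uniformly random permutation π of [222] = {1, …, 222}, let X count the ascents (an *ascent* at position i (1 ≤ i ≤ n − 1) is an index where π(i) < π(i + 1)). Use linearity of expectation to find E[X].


Write X = Σ X_I over i = 1, …, 221, with X_I the indicator of one ascent.
There are 221 indicators.
For each fixed i, the pair (π(i), π(i+1)) is a uniformly random ordered pair of distinct values from {1, …, 222}; by symmetry P[π(i) < π(i+1)] = 1/2.
By linearity: E[X] = 221 · (1/2) = (222 − 1) · (1/2) = 221/2 ≈ 110.50000.

E[X] = 221/2 = 110.50000.


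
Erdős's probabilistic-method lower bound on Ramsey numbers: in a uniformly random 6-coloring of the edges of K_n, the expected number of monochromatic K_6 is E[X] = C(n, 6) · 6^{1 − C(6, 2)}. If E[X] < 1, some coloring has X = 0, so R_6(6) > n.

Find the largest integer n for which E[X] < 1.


We need C(n, 6) · 6^{1 − 15} < 1, i.e. C(n, 6) < 6^{15 − 1} = 78364164096.
Check values of n near the boundary:
  n = 195: C(195, 6) = 70656049360; 70656049360 < 78364164096? YES
  n = 196: C(196, 6) = 72887293024; 72887293024 < 78364164096? YES
  n = 197: C(197, 6) = 75176946208; 75176946208 < 78364164096? YES
  n = 198: C(198, 6) = 77526225777; 77526225777 < 78364164096? YES
  n = 199: C(199, 6) = 79936367511; 79936367511 < 78364164096? NO
  n = 200: C(200, 6) = 82408626300; 82408626300 < 78364164096? NO
  n = 201: C(201, 6) = 84944276340; 84944276340 < 78364164096? NO
The largest n with C(n, 6) < 78364164096 is n = 198 (where E[X] = 25842075259/26121388032 ≈ 0.9893). Hence R_6(6) > 198, i.e. R_6(6) ≥ 199.

Largest n = 198; hence R_6(6) > 198.


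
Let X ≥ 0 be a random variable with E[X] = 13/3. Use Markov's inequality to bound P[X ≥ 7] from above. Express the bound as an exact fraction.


μ = E[X] = 13/3, a = 7.
Markov: P[X ≥ 7] ≤ μ/a = (13/3)/7 = 13/21.
Numerically: ≈ 0.619.
(Since a = 7 > μ = 4.333, the bound 13/21 is < 1 and informative.)

P[X ≥ 7] ≤ 13/21 ≈ 0.619.


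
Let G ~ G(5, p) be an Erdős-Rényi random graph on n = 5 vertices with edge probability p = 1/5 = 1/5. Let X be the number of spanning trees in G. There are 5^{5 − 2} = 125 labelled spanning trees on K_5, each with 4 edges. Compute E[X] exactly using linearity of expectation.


K_5 has 5^{5 − 2} = 125 labelled spanning trees.
For each such spanning tree H, let X_H = 1 if all 4 edges of H are present in G. Then P[X_H = 1] = p^{4} = (1/5)^{4} = 1/625.
Summing the indicators: E[X] = Σ_H E[X_H] = 125 · p^{4} = 125 · 1/625 = 1/5.
Numerically: E[X] ≈ 0.2.

E[X] = 125 · (1/5)^{4} = 1/5 ≈ 0.2.


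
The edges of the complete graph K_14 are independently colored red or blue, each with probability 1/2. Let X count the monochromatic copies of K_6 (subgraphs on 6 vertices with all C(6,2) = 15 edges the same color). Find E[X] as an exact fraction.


Let X = Σ_S X_S over the C(14, 6) = 3003 subsets S of size 6, where X_S = 1 if the K_6 on S is monochromatic.
For a fixed S, the K_6 on S has C(6, 2) = 15 edges. P[all 15 edges red] = (1/2)^15, and likewise for blue, so P[monochromatic] = 2·(1/2)^15 = 2^{1 − 15} = 1/16384.
By linearity of expectation: E[X] = C(14, 6) · 2^{1 − 15} = 3003 · 1/16384 = 3003/16384.
Numerically: E[X] ≈ 0.183289.

E[X] = C(14,6)·2^(1−C(6,2)) = 3003/16384 ≈ 0.183289.


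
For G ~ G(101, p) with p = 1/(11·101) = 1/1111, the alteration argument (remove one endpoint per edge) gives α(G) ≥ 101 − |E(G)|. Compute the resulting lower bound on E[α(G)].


E[|E(G)|] = C(101, 2)·p = 5050 · (1/1111) = 50/11.
E[α(G)] ≥ n − E[|E(G)|] = 101 − 50/11 = 1061/11.
Numerically: ≈ 96.454545.
(This is only a lower bound; the true E[α(G)] may be larger.)

E[α(G)] ≥ 1061/11 ≈ 96.454545.


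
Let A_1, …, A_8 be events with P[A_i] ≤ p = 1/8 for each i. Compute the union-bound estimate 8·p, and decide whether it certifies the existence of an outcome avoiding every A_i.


Union bound: P[∪_{i=1}^{8} A_i] ≤ Σ_i P[A_i] ≤ 8·p = 8·(1/8) = 1.
Numerically: 1 ≈ 1.0000000.
Is 1 < 1? NO.
Since the bound 1 is ≥ 1, the union bound is uninformative here; it does NOT by itself certify existence.

8·p = 1 ≈ 1.0000000; existence NOT certified by the union bound.


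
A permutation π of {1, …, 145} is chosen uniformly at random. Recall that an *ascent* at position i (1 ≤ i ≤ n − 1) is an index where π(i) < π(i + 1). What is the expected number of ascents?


Write X = Σ X_I over i = 1, …, 144, with X_I the indicator of one ascent.
There are 144 indicators.
For each fixed i, the pair (π(i), π(i+1)) is a uniformly random ordered pair of distinct values from {1, …, 145}; by symmetry P[π(i) < π(i+1)] = 1/2.
By linearity: E[X] = 144 · (1/2) = (145 − 1) · (1/2) = 72 ≈ 72.000000.

E[X] = 72 = 72.000000.


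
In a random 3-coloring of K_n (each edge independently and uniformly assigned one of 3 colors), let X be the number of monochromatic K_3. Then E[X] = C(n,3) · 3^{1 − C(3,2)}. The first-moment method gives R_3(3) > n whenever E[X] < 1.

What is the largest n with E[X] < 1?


We need C(n, 3) · 3^{1 − 3} < 1, i.e. C(n, 3) < 3^{3 − 1} = 9.
Check values of n near the boundary:
  n = 3: C(3, 3) = 1; 1 < 9? YES
  n = 4: C(4, 3) = 4; 4 < 9? YES
  n = 5: C(5, 3) = 10; 10 < 9? NO
The largest n with C(n, 3) < 9 is n = 4 (where E[X] = 4/9 ≈ 0.444). Hence R_3(3) > 4, i.e. R_3(3) ≥ 5.

Largest n = 4; hence R_3(3) > 4.


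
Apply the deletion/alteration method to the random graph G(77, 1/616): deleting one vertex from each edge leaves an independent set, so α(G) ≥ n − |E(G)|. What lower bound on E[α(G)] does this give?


E[|E(G)|] = C(77, 2)·p = 2926 · (1/616) = 19/4.
E[α(G)] ≥ n − E[|E(G)|] = 77 − 19/4 = 289/4.
Numerically: ≈ 72.2500.
(This is only a lower bound; the true E[α(G)] may be larger.)

E[α(G)] ≥ 289/4 ≈ 72.2500.


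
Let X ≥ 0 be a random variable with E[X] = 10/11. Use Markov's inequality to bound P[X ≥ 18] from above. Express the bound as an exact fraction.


μ = E[X] = 10/11, a = 18.
Markov: P[X ≥ 18] ≤ μ/a = (10/11)/18 = 5/99.
Numerically: ≈ 0.050505.
(Since a = 18 > μ = 0.909091, the bound 5/99 is < 1 and informative.)

P[X ≥ 18] ≤ 5/99 ≈ 0.050505.


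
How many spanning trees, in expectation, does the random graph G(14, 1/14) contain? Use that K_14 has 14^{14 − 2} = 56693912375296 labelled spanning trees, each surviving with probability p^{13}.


K_14 has 14^{14 − 2} = 56693912375296 labelled spanning trees.
For each such spanning tree H, let X_H = 1 if all 13 edges of H are present in G. Then P[X_H = 1] = p^{13} = (1/14)^{13} = 1/793714773254144.
By linearity: E[X] = Σ_H E[X_H] = 56693912375296 · p^{13} = 56693912375296 · 1/793714773254144 = 1/14.
Numerically: E[X] ≈ 0.0714.

E[X] = 56693912375296 · (1/14)^{13} = 1/14 ≈ 0.0714.


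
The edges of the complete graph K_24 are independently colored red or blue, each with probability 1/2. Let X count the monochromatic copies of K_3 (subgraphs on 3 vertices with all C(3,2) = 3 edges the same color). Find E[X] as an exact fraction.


Let X = Σ_S X_S over the C(24, 3) = 2024 subsets S of size 3, where X_S = 1 if the K_3 on S is monochromatic.
For a fixed S, the K_3 on S has C(3, 2) = 3 edges. P[all 3 edges red] = (1/2)^3, and likewise for blue, so P[monochromatic] = 2·(1/2)^3 = 2^{1 − 3} = 1/4.
Summing: E[X] = C(24, 3) · 2^{1 − 3} = 2024 · 1/4 = 506.
Numerically: E[X] ≈ 506.000.

E[X] = C(24,3)·2^(1−C(3,2)) = 506 ≈ 506.000.


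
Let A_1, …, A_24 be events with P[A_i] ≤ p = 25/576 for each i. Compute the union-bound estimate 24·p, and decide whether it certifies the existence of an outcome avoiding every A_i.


Union bound: P[∪_{i=1}^{24} A_i] ≤ Σ_i P[A_i] ≤ 24·p = 24·(25/576) = 25/24.
Numerically: 25/24 ≈ 1.04167.
Is 25/24 < 1? NO.
Since the bound 25/24 is ≥ 1, the union bound is uninformative here; it does NOT by itself certify existence.

24·p = 25/24 ≈ 1.04167; existence NOT certified by the union bound.


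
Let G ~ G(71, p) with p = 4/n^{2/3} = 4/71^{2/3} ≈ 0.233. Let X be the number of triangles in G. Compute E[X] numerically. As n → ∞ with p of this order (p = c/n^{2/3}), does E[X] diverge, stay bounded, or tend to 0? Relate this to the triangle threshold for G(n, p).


Number of potential triangles: C(71, 3) = 57155.
Each occurs with probability p³ ≈ (0.233)³ ≈ 1.26959e-02.
By linearity: E[X] = C(71, 3)·p³ ≈ 57155 · 1.26959e-02 ≈ 725.634.
Since α = 2/3 < 1, p = c/n^{2/3} ≫ 1/n is above the triangle threshold p ~ 1/n. Asymptotically E[X] ~ (c³/6)·n^{3(1−α)} = (4³/6)·n^{1} → ∞; triangles are abundant w.h.p.

E[X] ≈ 725.634; in regime p = Θ(1/n^{2/3}) E[X] diverges (above the triangle threshold p ~ 1/n).


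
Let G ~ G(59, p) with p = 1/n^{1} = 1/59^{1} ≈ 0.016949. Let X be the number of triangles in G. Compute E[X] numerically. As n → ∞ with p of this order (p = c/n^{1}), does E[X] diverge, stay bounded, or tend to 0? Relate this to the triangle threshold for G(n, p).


Number of potential triangles: C(59, 3) = 32509.
Each occurs with probability p³ ≈ (0.016949)³ ≈ 4.8690470e-06.
By linearity: E[X] = C(59, 3)·p³ ≈ 32509 · 4.8690470e-06 ≈ 0.15829.
Here α = 1, so p = 1/n is exactly at the triangle threshold p ~ 1/n. Asymptotically E[X] → c³/6 = 1³/6 = 1/6 ≈ 0.16667, a bounded constant. In this regime the triangle count is asymptotically Poisson(c³/6).

E[X] ≈ 0.15829; in regime p = Θ(1/n^{1}) E[X] stays bounded (at the triangle threshold p ~ 1/n).


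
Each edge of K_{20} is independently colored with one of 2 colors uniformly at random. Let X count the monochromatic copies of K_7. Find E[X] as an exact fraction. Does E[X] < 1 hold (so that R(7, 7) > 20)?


E[X] = C(20, 7) · 2^{1 − 21} = 77520 · 2^{−20} = 77520/1048576.
As a reduced fraction: E[X] = 4845/65536 ≈ 0.074.
Is E[X] < 1? YES.
Since E[X] < 1, there exists a 2-coloring of K_{20} with no monochromatic K_7; hence R(7, 7) > 20.

E[X] = 4845/65536 ≈ 0.074; E[X] < 1, so R(7, 7) > 20.


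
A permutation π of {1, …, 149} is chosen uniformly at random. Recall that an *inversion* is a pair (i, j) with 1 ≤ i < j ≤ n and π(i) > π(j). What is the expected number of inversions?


Write X = Σ X_I over the C(149, 2) = 11026 pairs i < j, with X_I the indicator of one inversion.
There are 11026 indicators.
For each fixed pair i < j, the values π(i) and π(j) are two distinct elements of {1, …, 149} in uniformly random order; by symmetry P[π(i) > π(j)] = 1/2.
By linearity: E[X] = 11026 · (1/2) = C(149, 2) · (1/2) = 11026/2 = 5513 ≈ 5513.00000.

E[X] = 5513 = 5513.00000.


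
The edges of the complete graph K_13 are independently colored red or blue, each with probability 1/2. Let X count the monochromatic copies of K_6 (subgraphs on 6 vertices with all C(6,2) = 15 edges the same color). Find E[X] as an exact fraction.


Let X = Σ_S X_S over the C(13, 6) = 1716 subsets S of size 6, where X_S = 1 if the K_6 on S is monochromatic.
For a fixed S, the K_6 on S has C(6, 2) = 15 edges. P[all 15 edges red] = (1/2)^15, and likewise for blue, so P[monochromatic] = 2·(1/2)^15 = 2^{1 − 15} = 1/16384.
Summing: E[X] = C(13, 6) · 2^{1 − 15} = 1716 · 1/16384 = 429/4096.
Numerically: E[X] ≈ 0.104736.

E[X] = C(13,6)·2^(1−C(6,2)) = 429/4096 ≈ 0.104736.


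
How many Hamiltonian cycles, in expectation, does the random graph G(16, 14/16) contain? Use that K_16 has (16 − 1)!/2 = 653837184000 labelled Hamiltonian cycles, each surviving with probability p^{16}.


K_16 has (16 − 1)!/2 = 653837184000 labelled Hamiltonian cycles.
For each such Hamiltonian cycle H, let X_H = 1 if all 16 edges of H are present in G. Then P[X_H = 1] = p^{16} = (7/8)^{16} = 33232930569601/281474976710656.
Summing the indicators: E[X] = Σ_H E[X_H] = 653837184000 · p^{16} = 653837184000 · 33232930569601/281474976710656 = 21219654042671322112875/274877906944.
Numerically: E[X] ≈ 7.72e+10.

E[X] = 653837184000 · (7/8)^{16} = 21219654042671322112875/274877906944 ≈ 7.72e+10.


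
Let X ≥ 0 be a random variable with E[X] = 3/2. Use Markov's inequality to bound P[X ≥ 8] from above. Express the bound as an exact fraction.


μ = E[X] = 3/2, a = 8.
Markov: P[X ≥ 8] ≤ μ/a = (3/2)/8 = 3/16.
Numerically: ≈ 0.188.
(Since a = 8 > μ = 1.500, the bound 3/16 is < 1 and informative.)

P[X ≥ 8] ≤ 3/16 ≈ 0.188.


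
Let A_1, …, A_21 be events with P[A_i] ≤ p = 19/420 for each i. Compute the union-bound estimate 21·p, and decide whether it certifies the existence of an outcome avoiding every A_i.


Union bound: P[∪_{i=1}^{21} A_i] ≤ Σ_i P[A_i] ≤ 21·p = 21·(19/420) = 19/20.
Numerically: 19/20 ≈ 0.95000.
Is 19/20 < 1? YES.
Since P[∪ A_i] ≤ 19/20 < 1, the complement has P[∩ A_i^c] ≥ 1 − 19/20 = 1/20 > 0, so some outcome avoids every A_i.

21·p = 19/20 ≈ 0.95000; existence CERTIFIED by the union bound.


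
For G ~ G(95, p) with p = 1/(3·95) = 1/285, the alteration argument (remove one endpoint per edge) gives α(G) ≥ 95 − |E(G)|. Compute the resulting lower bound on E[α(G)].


E[|E(G)|] = C(95, 2)·p = 4465 · (1/285) = 47/3.
E[α(G)] ≥ n − E[|E(G)|] = 95 − 47/3 = 238/3.
Numerically: ≈ 79.333.
(This is only a lower bound; the true E[α(G)] may be larger.)

E[α(G)] ≥ 238/3 ≈ 79.333.


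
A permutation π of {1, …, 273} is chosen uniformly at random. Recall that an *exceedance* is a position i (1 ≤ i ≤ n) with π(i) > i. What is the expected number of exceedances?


Write X = Σ_{i=1}^{273} X_i, where X_i = 1_{π(i) > i}.
For each fixed i, π(i) is uniform over {1, …, 273} (marginal of a uniform permutation), so P[π(i) > i] = (n − i)/n. Summing: Σ_{i=1}^{273} (n − i)/n = (0 + 1 + … + 272)/273 = 273(273 − 1)/(2·273) = (273 − 1)/2.
Hence E[X] = Σ_{i=1}^{273} (273 − i)/273 = 136 ≈ 136.00000.

E[X] = 136 = 136.00000.


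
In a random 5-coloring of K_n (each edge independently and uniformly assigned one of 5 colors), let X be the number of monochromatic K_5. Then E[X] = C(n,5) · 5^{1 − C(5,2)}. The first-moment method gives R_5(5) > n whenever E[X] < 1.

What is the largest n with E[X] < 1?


We need C(n, 5) · 5^{1 − 10} < 1, i.e. C(n, 5) < 5^{10 − 1} = 1953125.
Check values of n near the boundary:
  n = 46: C(46, 5) = 1370754; 1370754 < 1953125? YES
  n = 47: C(47, 5) = 1533939; 1533939 < 1953125? YES
  n = 48: C(48, 5) = 1712304; 1712304 < 1953125? YES
  n = 49: C(49, 5) = 1906884; 1906884 < 1953125? YES
  n = 50: C(50, 5) = 2118760; 2118760 < 1953125? NO
  n = 51: C(51, 5) = 2349060; 2349060 < 1953125? NO
The largest n with C(n, 5) < 1953125 is n = 49 (where E[X] = 1906884/1953125 ≈ 0.97632). Hence R_5(5) > 49, i.e. R_5(5) ≥ 50.

Largest n = 49; hence R_5(5) > 49.


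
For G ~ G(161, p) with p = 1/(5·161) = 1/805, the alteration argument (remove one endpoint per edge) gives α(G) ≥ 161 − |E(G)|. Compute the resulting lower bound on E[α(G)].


E[|E(G)|] = C(161, 2)·p = 12880 · (1/805) = 16.
E[α(G)] ≥ n − E[|E(G)|] = 161 − 16 = 145.
Numerically: ≈ 145.000000.
(This is only a lower bound; the true E[α(G)] may be larger.)

E[α(G)] ≥ 145 ≈ 145.000000.


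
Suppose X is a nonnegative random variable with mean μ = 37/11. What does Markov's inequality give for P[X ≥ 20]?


μ = E[X] = 37/11, a = 20.
Markov: P[X ≥ 20] ≤ μ/a = (37/11)/20 = 37/220.
Numerically: ≈ 0.16818.
(Since a = 20 > μ = 3.36364, the bound 37/220 is < 1 and informative.)

P[X ≥ 20] ≤ 37/220 ≈ 0.16818.


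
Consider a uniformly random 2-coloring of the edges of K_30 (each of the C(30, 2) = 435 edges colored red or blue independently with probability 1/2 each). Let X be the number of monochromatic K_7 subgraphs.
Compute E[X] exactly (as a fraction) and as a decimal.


Let X = Σ_S X_S over the C(30, 7) = 2035800 subsets S of size 7, where X_S = 1 if the K_7 on S is monochromatic.
For a fixed S, the K_7 on S has C(7, 2) = 21 edges. P[all 21 edges red] = (1/2)^21, and likewise for blue, so P[monochromatic] = 2·(1/2)^21 = 2^{1 − 21} = 1/1048576.
Summing: E[X] = C(30, 7) · 2^{1 − 21} = 2035800 · 1/1048576 = 254475/131072.
Numerically: E[X] ≈ 1.9415.

E[X] = C(30,7)·2^(1−C(7,2)) = 254475/131072 ≈ 1.9415.


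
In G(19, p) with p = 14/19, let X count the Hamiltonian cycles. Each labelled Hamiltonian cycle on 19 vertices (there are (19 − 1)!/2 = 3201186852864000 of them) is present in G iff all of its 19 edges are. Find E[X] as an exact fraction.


K_19 has (19 − 1)!/2 = 3201186852864000 labelled Hamiltonian cycles.
For each such Hamiltonian cycle H, let X_H = 1 if all 19 edges of H are present in G. Then P[X_H = 1] = p^{19} = (14/19)^{19} = 5976303958948914397184/1978419655660313589123979.
Summing the indicators: E[X] = Σ_H E[X_H] = 3201186852864000 · p^{19} = 3201186852864000 · 5976303958948914397184/1978419655660313589123979 = 19131265662106339128470788663934976000/1978419655660313589123979.
Numerically: E[X] ≈ 9.66997e+12.

E[X] = 3201186852864000 · (14/19)^{19} = 19131265662106339128470788663934976000/1978419655660313589123979 ≈ 9.66997e+12.


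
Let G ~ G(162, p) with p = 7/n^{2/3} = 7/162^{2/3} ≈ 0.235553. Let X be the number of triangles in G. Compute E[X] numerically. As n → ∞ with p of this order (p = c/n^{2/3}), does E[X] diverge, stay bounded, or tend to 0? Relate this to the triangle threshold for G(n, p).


Number of potential triangles: C(162, 3) = 695520.
Each occurs with probability p³ ≈ (0.235553)³ ≈ 1.30696540e-02.
By linearity: E[X] = C(162, 3)·p³ ≈ 695520 · 1.30696540e-02 ≈ 9090.205761.
Since α = 2/3 < 1, p = c/n^{2/3} ≫ 1/n is above the triangle threshold p ~ 1/n. Asymptotically E[X] ~ (c³/6)·n^{3(1−α)} = (7³/6)·n^{1} → ∞; triangles are abundant w.h.p.

E[X] ≈ 9090.205761; in regime p = Θ(1/n^{2/3}) E[X] diverges (above the triangle threshold p ~ 1/n).


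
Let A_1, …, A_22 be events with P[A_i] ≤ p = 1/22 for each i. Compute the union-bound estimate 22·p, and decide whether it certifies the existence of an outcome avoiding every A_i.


Union bound: P[∪_{i=1}^{22} A_i] ≤ Σ_i P[A_i] ≤ 22·p = 22·(1/22) = 1.
Numerically: 1 ≈ 1.0000.
Is 1 < 1? NO.
Since the bound 1 is ≥ 1, the union bound is uninformative here; it does NOT by itself certify existence.

22·p = 1 ≈ 1.0000; existence NOT certified by the union bound.


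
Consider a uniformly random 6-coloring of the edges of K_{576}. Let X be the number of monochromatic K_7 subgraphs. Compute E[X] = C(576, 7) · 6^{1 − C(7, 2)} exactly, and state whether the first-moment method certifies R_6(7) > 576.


E[X] = C(576, 7) · 6^{1 − 21} = 4023771393470400 · 6^{−20} = 4023771393470400/3656158440062976.
As a reduced fraction: E[X] = 6985714224775/6347497291776 ≈ 1.101.
Is E[X] < 1? NO.
Since E[X] ≥ 1, the first-moment bound is inconclusive at n = 576; it does NOT by itself certify R_6(7) > 576.

E[X] = 6985714224775/6347497291776 ≈ 1.101; E[X] ≥ 1; first-moment method inconclusive here.


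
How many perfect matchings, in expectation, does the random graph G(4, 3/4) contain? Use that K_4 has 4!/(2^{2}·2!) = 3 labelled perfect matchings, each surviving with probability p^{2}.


K_4 has 4!/(2^{2}·2!) = 3 labelled perfect matchings.
For each such perfect matching H, let X_H = 1 if all 2 edges of H are present in G. Then P[X_H = 1] = p^{2} = (3/4)^{2} = 9/16.
By linearity of expectation: E[X] = Σ_H E[X_H] = 3 · p^{2} = 3 · 9/16 = 27/16.
Numerically: E[X] ≈ 1.6875.

E[X] = 3 · (3/4)^{2} = 27/16 ≈ 1.6875.
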